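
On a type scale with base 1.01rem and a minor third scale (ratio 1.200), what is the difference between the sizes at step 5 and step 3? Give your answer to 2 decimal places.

0.77rem

Step 3: 1.01 × 1.200³ = 1.7453rem
Step 5: 1.01 × 1.200⁵ = 2.5132rem
Difference: 2.5132 − 1.7453 = 0.7679rem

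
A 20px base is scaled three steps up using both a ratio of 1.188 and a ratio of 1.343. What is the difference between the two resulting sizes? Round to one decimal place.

At 1.188: 20.0 × 1.188³ = 33.534px
At 1.343: 20.0 × 1.343³ = 48.446px
Difference: 48.446 − 33.534 = 14.912px

14.9px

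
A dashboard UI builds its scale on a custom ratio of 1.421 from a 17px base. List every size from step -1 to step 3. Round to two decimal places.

11.96px, 17.00px, 24.16px, 34.33px, 48.78px

Step -1: 17.0 ÷ 1.421 = 11.96
Step 0: 17px
Step 1: 17.0 × 1.421 = 24.16
Step 2: 17.0 × 1.421² = 34.33
Step 3: 17.0 × 1.421³ = 48.78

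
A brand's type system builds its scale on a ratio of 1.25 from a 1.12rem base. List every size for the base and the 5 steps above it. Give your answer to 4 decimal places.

1.1200rem, 1.4000rem, 1.7500rem, 2.1875rem, 2.7344rem, 3.4180rem

Step 0: 1.12rem
Step 1: 1.12 × 1.25 = 1.4000
Step 2: 1.12 × 1.25² = 1.7500
Step 3: 1.12 × 1.25³ = 2.1875
Step 4: 1.12 × 1.25⁴ = 2.7344
Step 5: 1.12 × 1.25⁵ = 3.4180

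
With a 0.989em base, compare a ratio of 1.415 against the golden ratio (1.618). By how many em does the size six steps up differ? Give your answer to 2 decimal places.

At 1.415: 0.989 × 1.415⁶ = 7.9384em
Golden ratio: 0.989 × 1.618⁶ = 17.7446em
Difference: 17.7446 − 7.9384 = 9.8062em

9.81em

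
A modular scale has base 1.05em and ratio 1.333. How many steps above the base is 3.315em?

4

1.333ⁿ = 3.315 / 1.05 = 3.1571
n = ln(3.1571) / ln(1.333) = 1.1497 / 0.2874 ≈ 4.00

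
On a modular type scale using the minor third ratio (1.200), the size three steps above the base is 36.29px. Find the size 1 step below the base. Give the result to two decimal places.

17.50px

Moving from step +3 to step -1 is 4 steps down, so divide by r⁴.
36.29 ÷ 1.200⁴ = 36.29 ÷ 2.07360 ≈ 17.501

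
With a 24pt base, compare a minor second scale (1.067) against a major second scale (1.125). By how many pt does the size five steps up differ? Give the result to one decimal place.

10.1pt

Minor second: 24.0 × 1.067⁵ = 33.192pt
Major second: 24.0 × 1.125⁵ = 43.249pt
Difference: 43.249 − 33.192 = 10.057pt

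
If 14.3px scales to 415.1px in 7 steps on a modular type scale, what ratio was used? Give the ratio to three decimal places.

r⁷ = 415.1 / 14.3, so r = (415.1/14.3)^(1/7).
r = 29.0280^(1/7) ≈ 1.6180

1.618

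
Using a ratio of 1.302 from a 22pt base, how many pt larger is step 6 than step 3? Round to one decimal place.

Step 3: 22.0 × 1.302³ = 48.557pt
Step 6: 22.0 × 1.302⁶ = 107.174pt
Difference: 107.174 − 48.557 = 58.617pt

58.6pt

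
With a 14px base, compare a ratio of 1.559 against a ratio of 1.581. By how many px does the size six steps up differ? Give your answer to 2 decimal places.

17.63px

At 1.559: 14.0 × 1.559⁶ = 201.0040px
At 1.581: 14.0 × 1.581⁶ = 218.6348px
Difference: 218.6348 − 201.0040 = 17.6308px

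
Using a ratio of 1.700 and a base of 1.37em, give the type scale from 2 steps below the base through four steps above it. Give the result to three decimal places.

0.474em, 0.806em, 1.370em, 2.329em, 3.959em, 6.731em, 11.442em

Step -2: 1.37 ÷ 1.700² = 0.474
Step -1: 1.37 ÷ 1.700 = 0.806
Step 0: 1.37em
Step 1: 1.37 × 1.700 = 2.329
Step 2: 1.37 × 1.700² = 3.959
Step 3: 1.37 × 1.700³ = 6.731
Step 4: 1.37 × 1.700⁴ = 11.442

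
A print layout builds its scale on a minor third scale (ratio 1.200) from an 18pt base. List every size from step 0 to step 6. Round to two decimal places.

Step 0: 18pt
Step 1: 18.0 × 1.200 = 21.60
Step 2: 18.0 × 1.200² = 25.92
Step 3: 18.0 × 1.200³ = 31.10
Step 4: 18.0 × 1.200⁴ = 37.32
Step 5: 18.0 × 1.200⁵ = 44.79
Step 6: 18.0 × 1.200⁶ = 53.75

18.00pt, 21.60pt, 25.92pt, 31.10pt, 37.32pt, 44.79pt, 53.75pt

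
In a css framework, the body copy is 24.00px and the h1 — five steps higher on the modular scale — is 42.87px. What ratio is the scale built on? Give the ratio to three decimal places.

1.123

The ratio satisfies 24.00 × r⁵ = 42.87, so r = (42.87 / 24.00)^(1/5).
r = 1.7862^(1/5) ≈ 1.1230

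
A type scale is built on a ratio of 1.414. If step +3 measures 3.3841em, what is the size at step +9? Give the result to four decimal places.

27.0483em

The gap is 9 − (3) = 6 steps, so the factor is 1.414^6.
3.3841 × 1.414⁶ = 3.3841 × 7.99275 ≈ 27.0483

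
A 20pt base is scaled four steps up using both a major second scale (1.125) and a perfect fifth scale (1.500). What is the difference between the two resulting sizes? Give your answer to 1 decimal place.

69.2pt

Major second: 20.0 × 1.125⁴ = 32.036pt
Perfect fifth: 20.0 × 1.500⁴ = 101.250pt
Difference: 101.250 − 32.036 = 69.214pt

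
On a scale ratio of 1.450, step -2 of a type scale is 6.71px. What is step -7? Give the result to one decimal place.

1.0px

Moving from step -2 to step -7 is 5 steps down, so divide by r⁵.
6.71 ÷ 1.450⁵ = 6.71 ÷ 6.40973 ≈ 1.047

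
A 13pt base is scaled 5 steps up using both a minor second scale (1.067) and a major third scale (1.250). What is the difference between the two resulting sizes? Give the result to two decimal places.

21.69pt

Minor second: 13.0 × 1.067⁵ = 17.9790pt
Major third: 13.0 × 1.250⁵ = 39.6729pt
Difference: 39.6729 − 17.9790 = 21.6939pt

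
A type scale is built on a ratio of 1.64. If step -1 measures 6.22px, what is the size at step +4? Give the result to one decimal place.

73.8px

6.22 × 1.64⁵ = 6.22 × 11.86367 ≈ 73.792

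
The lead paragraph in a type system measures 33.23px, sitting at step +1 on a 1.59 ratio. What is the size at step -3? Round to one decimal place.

Moving from step +1 to step -3 is 4 steps down, so divide by r⁴.
33.23 ÷ 1.59⁴ = 33.23 ÷ 6.39129 ≈ 5.199

5.2px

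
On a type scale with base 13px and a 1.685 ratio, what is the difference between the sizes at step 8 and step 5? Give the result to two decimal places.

668.20px

Step 5: 13.0 × 1.685⁵ = 176.5806px
Step 8: 13.0 × 1.685⁸ = 844.7780px
Difference: 844.7780 − 176.5806 = 668.1974px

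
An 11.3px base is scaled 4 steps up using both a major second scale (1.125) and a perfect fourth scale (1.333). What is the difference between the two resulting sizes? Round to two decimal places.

Major second: 11.3 × 1.125⁴ = 18.1004px
Perfect fourth: 11.3 × 1.333⁴ = 35.6779px
Difference: 35.6779 − 18.1004 = 17.5775px

17.58px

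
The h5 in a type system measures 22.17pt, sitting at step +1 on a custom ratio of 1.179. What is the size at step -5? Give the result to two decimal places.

8.25pt

The gap is -5 − (1) = -6 steps, so the factor is 1.179^-6.
22.17 ÷ 1.179⁶ = 22.17 ÷ 2.68586 ≈ 8.254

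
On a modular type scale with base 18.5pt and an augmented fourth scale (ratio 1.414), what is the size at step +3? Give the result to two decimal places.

A modular type scale is a geometric sequence: sizeₙ = base × rⁿ.
18.5 × 1.414³ = 18.5 × 2.82715 ≈ 52.30

52.30pt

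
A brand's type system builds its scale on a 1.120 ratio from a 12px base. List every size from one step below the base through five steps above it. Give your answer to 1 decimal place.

Step -1: 12.0 ÷ 1.120 = 10.7
Step 0: 12px
Step 1: 12.0 × 1.120 = 13.4
Step 2: 12.0 × 1.120² = 15.1
Step 3: 12.0 × 1.120³ = 16.9
Step 4: 12.0 × 1.120⁴ = 18.9
Step 5: 12.0 × 1.120⁵ = 21.1

10.7px, 12.0px, 13.4px, 15.1px, 16.9px, 18.9px, 21.1px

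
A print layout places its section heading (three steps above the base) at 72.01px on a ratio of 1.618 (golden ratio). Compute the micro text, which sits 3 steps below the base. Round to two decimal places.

72.01 ÷ 1.618⁶ = 72.01 ÷ 17.94201 ≈ 4.013

4.01px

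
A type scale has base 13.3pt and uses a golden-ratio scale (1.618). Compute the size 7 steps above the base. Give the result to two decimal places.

386.10pt

13.3 × 1.618⁷ = 13.3 × 29.03017 ≈ 386.10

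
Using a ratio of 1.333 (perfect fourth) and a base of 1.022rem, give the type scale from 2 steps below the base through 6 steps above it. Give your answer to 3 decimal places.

Step -2: 1.022 ÷ 1.333² = 0.575
Step -1: 1.022 ÷ 1.333 = 0.767
Step 0: 1.022rem
Step 1: 1.022 × 1.333 = 1.362
Step 2: 1.022 × 1.333² = 1.816
Step 3: 1.022 × 1.333³ = 2.421
Step 4: 1.022 × 1.333⁴ = 3.227
Step 5: 1.022 × 1.333⁵ = 4.301
Step 6: 1.022 × 1.333⁶ = 5.734

0.575rem, 0.767rem, 1.022rem, 1.362rem, 1.816rem, 2.421rem, 3.227rem, 4.301rem, 5.734rem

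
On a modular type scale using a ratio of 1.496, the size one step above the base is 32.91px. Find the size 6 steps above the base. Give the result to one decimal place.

246.6px

Moving from step +1 to step +6 is 5 steps up, so multiply by r⁵.
32.91 × 1.496⁵ = 32.91 × 7.49304 ≈ 246.596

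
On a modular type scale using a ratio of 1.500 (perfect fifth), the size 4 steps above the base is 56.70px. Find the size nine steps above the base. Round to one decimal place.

430.6px

Moving from step +4 to step +9 is 5 steps up, so multiply by r⁵.
56.70 × 1.500⁵ = 56.70 × 7.59375 ≈ 430.566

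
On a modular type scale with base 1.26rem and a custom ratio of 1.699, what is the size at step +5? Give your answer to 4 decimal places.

A modular type scale is a geometric sequence: sizeₙ = base × rⁿ.
1.26 × 1.699⁵ = 1.26 × 14.15686 ≈ 17.8376

17.8376rem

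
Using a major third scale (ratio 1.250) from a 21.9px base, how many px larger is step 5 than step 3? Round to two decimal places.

Step 3: 21.9 × 1.250³ = 42.7734px
Step 5: 21.9 × 1.250⁵ = 66.8335px
Difference: 66.8335 − 42.7734 = 24.0601px

24.06px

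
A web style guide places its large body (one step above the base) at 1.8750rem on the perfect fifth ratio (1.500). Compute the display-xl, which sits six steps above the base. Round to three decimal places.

14.238rem

Moving from step +1 to step +6 is 5 steps up, so multiply by r⁵.
1.8750 × 1.500⁵ = 1.8750 × 7.59375 ≈ 14.238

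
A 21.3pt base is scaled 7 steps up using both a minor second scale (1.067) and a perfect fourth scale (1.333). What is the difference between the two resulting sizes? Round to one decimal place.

125.8pt

Minor second: 21.3 × 1.067⁷ = 33.537pt
Perfect fourth: 21.3 × 1.333⁷ = 159.291pt
Difference: 159.291 − 33.537 = 125.754pt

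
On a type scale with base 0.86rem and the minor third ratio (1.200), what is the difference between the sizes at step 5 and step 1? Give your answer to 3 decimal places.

1.108rem

Step 1: 0.86 × 1.200 = 1.03200rem
Step 5: 0.86 × 1.200⁵ = 2.13996rem
Difference: 2.13996 − 1.03200 = 1.10796rem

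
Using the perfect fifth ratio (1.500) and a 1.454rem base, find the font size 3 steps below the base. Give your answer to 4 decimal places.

Each step on a modular scale multiplies by the ratio, so the size n steps from the base is base × ratioⁿ.
1.454 ÷ 1.500³ = 1.454 ÷ 3.37500 ≈ 0.4308

0.4308rem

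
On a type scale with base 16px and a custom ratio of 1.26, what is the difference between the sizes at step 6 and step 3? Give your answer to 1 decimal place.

Step 3: 16.0 × 1.26³ = 32.006px
Step 6: 16.0 × 1.26⁶ = 64.024px
Difference: 64.024 − 32.006 = 32.018px

32.0px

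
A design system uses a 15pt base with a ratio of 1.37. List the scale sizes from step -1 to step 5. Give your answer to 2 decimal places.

Step -1: 15.0 ÷ 1.37 = 10.95
Step 0: 15pt
Step 1: 15.0 × 1.37 = 20.55
Step 2: 15.0 × 1.37² = 28.15
Step 3: 15.0 × 1.37³ = 38.57
Step 4: 15.0 × 1.37⁴ = 52.84
Step 5: 15.0 × 1.37⁵ = 72.39

10.95pt, 15.00pt, 20.55pt, 28.15pt, 38.57pt, 52.84pt, 72.39pt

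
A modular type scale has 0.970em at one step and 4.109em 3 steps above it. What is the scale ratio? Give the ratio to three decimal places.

1.618

The ratio satisfies 0.970 × r³ = 4.109, so r = (4.109 / 0.970)^(1/3).
r = 4.2361^(1/3) ≈ 1.6180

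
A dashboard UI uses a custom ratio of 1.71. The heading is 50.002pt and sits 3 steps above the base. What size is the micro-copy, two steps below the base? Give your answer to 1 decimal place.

The gap is -2 − (3) = -5 steps, so the factor is 1.71^-5.
50.002 ÷ 1.71⁵ = 50.002 ÷ 14.62112 ≈ 3.420

3.4pt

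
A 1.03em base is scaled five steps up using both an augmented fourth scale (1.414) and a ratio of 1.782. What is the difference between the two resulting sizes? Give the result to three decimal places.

Augmented fourth: 1.03 × 1.414⁵ = 5.82216em
At 1.782: 1.03 × 1.782⁵ = 18.50869em
Difference: 18.50869 − 5.82216 = 12.68653em

12.687em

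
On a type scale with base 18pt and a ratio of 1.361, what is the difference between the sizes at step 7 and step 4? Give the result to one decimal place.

93.9pt

Step 4: 18.0 × 1.361⁴ = 61.760pt
Step 7: 18.0 × 1.361⁷ = 155.697pt
Difference: 155.697 − 61.760 = 93.937pt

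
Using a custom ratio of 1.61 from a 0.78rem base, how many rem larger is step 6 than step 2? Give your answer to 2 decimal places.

Step 2: 0.78 × 1.61² = 2.0218rem
Step 6: 0.78 × 1.61⁶ = 13.5847rem
Difference: 13.5847 − 2.0218 = 11.5629rem

11.56rem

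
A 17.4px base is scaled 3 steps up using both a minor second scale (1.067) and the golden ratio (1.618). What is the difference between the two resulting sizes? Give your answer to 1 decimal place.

52.6px

Minor second: 17.4 × 1.067³ = 21.137px
Golden ratio: 17.4 × 1.618³ = 73.703px
Difference: 73.703 − 21.137 = 52.566px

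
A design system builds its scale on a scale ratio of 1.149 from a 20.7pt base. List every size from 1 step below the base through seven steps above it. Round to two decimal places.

18.02pt, 20.70pt, 23.78pt, 27.33pt, 31.40pt, 36.08pt, 41.45pt, 47.63pt, 54.73pt

Step -1: 20.7 ÷ 1.149 = 18.02
Step 0: 20.7pt
Step 1: 20.7 × 1.149 = 23.78
Step 2: 20.7 × 1.149² = 27.33
Step 3: 20.7 × 1.149³ = 31.40
Step 4: 20.7 × 1.149⁴ = 36.08
Step 5: 20.7 × 1.149⁵ = 41.45
Step 6: 20.7 × 1.149⁶ = 47.63
Step 7: 20.7 × 1.149⁷ = 54.73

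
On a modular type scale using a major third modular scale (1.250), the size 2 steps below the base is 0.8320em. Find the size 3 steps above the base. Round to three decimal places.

2.539em

0.8320 × 1.250⁵ = 0.8320 × 3.05176 ≈ 2.539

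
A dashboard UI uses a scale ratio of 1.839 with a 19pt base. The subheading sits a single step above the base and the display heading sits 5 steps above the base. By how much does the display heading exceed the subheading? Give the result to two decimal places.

Step 1: 19.0 × 1.839 = 34.9410pt
Step 5: 19.0 × 1.839⁵ = 399.6338pt
Difference: 399.6338 − 34.9410 = 364.6928pt

364.69pt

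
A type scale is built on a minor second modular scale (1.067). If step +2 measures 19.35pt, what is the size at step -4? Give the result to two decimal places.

13.11pt

The gap is -4 − (2) = -6 steps, so the factor is 1.067^-6.
19.35 ÷ 1.067⁶ = 19.35 ÷ 1.47566 ≈ 13.113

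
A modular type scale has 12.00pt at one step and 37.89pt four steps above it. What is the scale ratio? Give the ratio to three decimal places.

The ratio satisfies 12.00 × r⁴ = 37.89, so r = (37.89 / 12.00)^(1/4).
r = 3.1575^(1/4) ≈ 1.3330

1.333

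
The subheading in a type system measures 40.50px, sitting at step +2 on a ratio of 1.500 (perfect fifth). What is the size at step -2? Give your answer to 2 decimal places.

8.00px

Moving from step +2 to step -2 is 4 steps down, so divide by r⁴.
40.50 ÷ 1.500⁴ = 40.50 ÷ 5.06250 ≈ 8.000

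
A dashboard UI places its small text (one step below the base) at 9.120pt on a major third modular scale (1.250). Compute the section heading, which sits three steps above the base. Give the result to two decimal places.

9.120 × 1.250⁴ = 9.120 × 2.44141 ≈ 22.266

22.27pt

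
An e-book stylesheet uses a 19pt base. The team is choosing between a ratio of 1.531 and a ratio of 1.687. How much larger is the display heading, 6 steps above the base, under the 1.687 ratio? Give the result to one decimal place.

At 1.531: 19.0 × 1.531⁶ = 244.684pt
At 1.687: 19.0 × 1.687⁶ = 437.970pt
Difference: 437.970 − 244.684 = 193.286pt

193.3pt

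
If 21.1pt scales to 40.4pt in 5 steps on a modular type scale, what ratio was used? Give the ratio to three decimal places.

r⁵ = 40.4 / 21.1, so r = (40.4/21.1)^(1/5).
r = 1.9147^(1/5) ≈ 1.1387

1.139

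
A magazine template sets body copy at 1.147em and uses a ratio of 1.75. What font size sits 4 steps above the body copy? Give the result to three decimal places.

10.758em

Each step on a modular scale multiplies by the ratio, so the size n steps from the base is base × ratioⁿ.
1.147 × 1.75⁴ = 1.147 × 9.37891 ≈ 10.758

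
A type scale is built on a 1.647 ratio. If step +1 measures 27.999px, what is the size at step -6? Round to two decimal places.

0.85px

27.999 ÷ 1.647⁷ = 27.999 ÷ 32.87420 ≈ 0.852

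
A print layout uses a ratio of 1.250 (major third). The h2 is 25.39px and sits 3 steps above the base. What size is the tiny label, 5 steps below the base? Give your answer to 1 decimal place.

4.3px

Moving from step +3 to step -5 is 8 steps down, so divide by r⁸.
25.39 ÷ 1.250⁸ = 25.39 ÷ 5.96046 ≈ 4.260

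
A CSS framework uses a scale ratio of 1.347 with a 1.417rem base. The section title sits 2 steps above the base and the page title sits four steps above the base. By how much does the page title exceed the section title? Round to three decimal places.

2.094rem

Step 2: 1.417 × 1.347² = 2.57102rem
Step 4: 1.417 × 1.347⁴ = 4.66488rem
Difference: 4.66488 − 2.57102 = 2.09386rem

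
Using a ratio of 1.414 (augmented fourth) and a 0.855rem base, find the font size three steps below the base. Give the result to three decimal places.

Every step multiplies by the scale ratio.
0.855 ÷ 1.414³ = 0.855 ÷ 2.82715 ≈ 0.302

0.302rem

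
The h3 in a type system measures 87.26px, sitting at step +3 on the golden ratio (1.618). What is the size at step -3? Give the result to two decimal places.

4.86px

87.26 ÷ 1.618⁶ = 87.26 ÷ 17.94201 ≈ 4.863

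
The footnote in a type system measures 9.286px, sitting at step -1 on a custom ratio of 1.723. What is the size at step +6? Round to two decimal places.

418.63px

9.286 × 1.723⁷ = 9.286 × 45.08135 ≈ 418.625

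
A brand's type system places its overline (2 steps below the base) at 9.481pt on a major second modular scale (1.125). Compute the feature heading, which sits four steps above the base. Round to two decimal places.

19.22pt

The gap is 4 − (-2) = 6 steps, so the factor is 1.125^6.
9.481 × 1.125⁶ = 9.481 × 2.02729 ≈ 19.221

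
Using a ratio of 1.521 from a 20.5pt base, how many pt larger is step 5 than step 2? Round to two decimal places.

119.45pt

Step 2: 20.5 × 1.521² = 47.4255pt
Step 5: 20.5 × 1.521⁵ = 166.8783pt
Difference: 166.8783 − 47.4255 = 119.4528pt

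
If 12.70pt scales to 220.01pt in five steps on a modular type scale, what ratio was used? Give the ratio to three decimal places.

1.769

The ratio satisfies 12.70 × r⁵ = 220.01, so r = (220.01 / 12.70)^(1/5).
r = 17.3236^(1/5) ≈ 1.7690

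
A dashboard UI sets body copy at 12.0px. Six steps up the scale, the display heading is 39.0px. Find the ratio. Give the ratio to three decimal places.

1.217

The ratio satisfies 12.0 × r⁶ = 39.0, so r = (39.0 / 12.0)^(1/6).
r = 3.2500^(1/6) ≈ 1.2171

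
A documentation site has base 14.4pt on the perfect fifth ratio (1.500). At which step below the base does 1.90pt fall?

1.500ⁿ = 14.4 / 1.90 = 7.5789
n = ln(7.5789) / ln(1.500) = 2.0254 / 0.4055 ≈ 5.00

5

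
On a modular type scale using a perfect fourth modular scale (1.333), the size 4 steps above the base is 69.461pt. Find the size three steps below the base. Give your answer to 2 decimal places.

9.29pt

69.461 ÷ 1.333⁷ = 69.461 ÷ 7.47844 ≈ 9.288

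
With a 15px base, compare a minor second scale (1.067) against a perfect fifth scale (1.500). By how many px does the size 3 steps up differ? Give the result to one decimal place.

32.4px

Minor second: 15.0 × 1.067³ = 18.222px
Perfect fifth: 15.0 × 1.500³ = 50.625px
Difference: 50.625 − 18.222 = 32.403px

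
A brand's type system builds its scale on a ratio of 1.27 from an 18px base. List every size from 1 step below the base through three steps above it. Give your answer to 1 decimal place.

14.2px, 18.0px, 22.9px, 29.0px, 36.9px

Step -1: 18.0 ÷ 1.27 = 14.2
Step 0: 18px
Step 1: 18.0 × 1.27 = 22.9
Step 2: 18.0 × 1.27² = 29.0
Step 3: 18.0 × 1.27³ = 36.9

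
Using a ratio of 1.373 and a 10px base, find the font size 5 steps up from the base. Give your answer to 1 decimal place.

48.8px

Every step multiplies by the scale ratio.
10.0 × 1.373⁵ = 10.0 × 4.87925 ≈ 48.79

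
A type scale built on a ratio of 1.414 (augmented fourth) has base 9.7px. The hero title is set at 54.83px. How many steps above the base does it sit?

5

1.414ⁿ = 54.83 / 9.7 = 5.6526
n = ln(5.6526) / ln(1.414) = 1.7321 / 0.3464 ≈ 5.00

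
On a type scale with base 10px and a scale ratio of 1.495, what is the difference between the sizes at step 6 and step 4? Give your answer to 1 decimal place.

Step 4: 10.0 × 1.495⁴ = 49.953px
Step 6: 10.0 × 1.495⁶ = 111.647px
Difference: 111.647 − 49.953 = 61.694px

61.7px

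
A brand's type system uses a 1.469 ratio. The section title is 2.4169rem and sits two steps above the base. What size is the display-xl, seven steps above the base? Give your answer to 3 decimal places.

16.534rem

The gap is 7 − (2) = 5 steps, so the factor is 1.469^5.
2.4169 × 1.469⁵ = 2.4169 × 6.84083 ≈ 16.534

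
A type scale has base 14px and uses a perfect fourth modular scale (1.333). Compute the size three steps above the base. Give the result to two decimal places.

33.16px

Every step multiplies by the scale ratio.
14.0 × 1.333³ = 14.0 × 2.36859 ≈ 33.16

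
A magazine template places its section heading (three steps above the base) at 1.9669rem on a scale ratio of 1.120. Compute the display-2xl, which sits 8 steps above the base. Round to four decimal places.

1.9669 × 1.120⁵ = 1.9669 × 1.76234 ≈ 3.4663

3.4663rem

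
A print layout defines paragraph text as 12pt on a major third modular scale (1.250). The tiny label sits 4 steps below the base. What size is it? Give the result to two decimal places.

4.92pt

12.0 ÷ 1.250⁴ = 12.0 ÷ 2.44141 ≈ 4.92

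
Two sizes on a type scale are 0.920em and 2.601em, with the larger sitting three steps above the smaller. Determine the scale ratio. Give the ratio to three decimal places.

The ratio satisfies 0.920 × r³ = 2.601, so r = (2.601 / 0.920)^(1/3).
r = 2.8272^(1/3) ≈ 1.4140

1.414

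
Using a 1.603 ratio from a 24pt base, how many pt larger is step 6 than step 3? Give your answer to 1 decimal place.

308.3pt

Step 3: 24.0 × 1.603³ = 98.858pt
Step 6: 24.0 × 1.603⁶ = 407.204pt
Difference: 407.204 − 98.858 = 308.346pt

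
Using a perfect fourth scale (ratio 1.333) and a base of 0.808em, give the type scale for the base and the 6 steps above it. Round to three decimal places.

0.808em, 1.077em, 1.436em, 1.914em, 2.551em, 3.401em, 4.533em

Step 0: 0.808em
Step 1: 0.808 × 1.333 = 1.077
Step 2: 0.808 × 1.333² = 1.436
Step 3: 0.808 × 1.333³ = 1.914
Step 4: 0.808 × 1.333⁴ = 2.551
Step 5: 0.808 × 1.333⁵ = 3.401
Step 6: 0.808 × 1.333⁶ = 4.533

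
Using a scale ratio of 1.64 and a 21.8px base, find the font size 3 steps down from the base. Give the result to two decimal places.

Every step multiplies by the scale ratio.
21.8 ÷ 1.64³ = 21.8 ÷ 4.41094 ≈ 4.94

4.94px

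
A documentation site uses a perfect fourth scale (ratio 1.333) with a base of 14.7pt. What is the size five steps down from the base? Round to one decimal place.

A modular type scale is a geometric sequence: sizeₙ = base × rⁿ.
14.7 ÷ 1.333⁵ = 14.7 ÷ 4.20873 ≈ 3.49

3.5pt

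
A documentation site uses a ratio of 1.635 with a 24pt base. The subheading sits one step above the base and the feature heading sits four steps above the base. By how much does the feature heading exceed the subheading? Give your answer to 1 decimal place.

Step 1: 24.0 × 1.635 = 39.240pt
Step 4: 24.0 × 1.635⁴ = 171.507pt
Difference: 171.507 − 39.240 = 132.267pt

132.3pt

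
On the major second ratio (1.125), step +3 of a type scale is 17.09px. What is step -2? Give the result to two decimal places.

9.48px

17.09 ÷ 1.125⁵ = 17.09 ÷ 1.80203 ≈ 9.484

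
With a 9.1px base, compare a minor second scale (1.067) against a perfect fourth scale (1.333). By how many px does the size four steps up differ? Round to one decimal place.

16.9px

Minor second: 9.1 × 1.067⁴ = 11.795px
Perfect fourth: 9.1 × 1.333⁴ = 28.732px
Difference: 28.732 − 11.795 = 16.937px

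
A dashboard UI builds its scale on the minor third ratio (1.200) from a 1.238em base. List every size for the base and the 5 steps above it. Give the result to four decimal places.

1.2380em, 1.4856em, 1.7827em, 2.1393em, 2.5671em, 3.0805em

Step 0: 1.238em
Step 1: 1.238 × 1.200 = 1.4856
Step 2: 1.238 × 1.200² = 1.7827
Step 3: 1.238 × 1.200³ = 2.1393
Step 4: 1.238 × 1.200⁴ = 2.5671
Step 5: 1.238 × 1.200⁵ = 3.0805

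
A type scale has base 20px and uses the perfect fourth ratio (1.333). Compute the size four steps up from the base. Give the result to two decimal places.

63.15px

20.0 × 1.333⁴ = 20.0 × 3.15733 ≈ 63.15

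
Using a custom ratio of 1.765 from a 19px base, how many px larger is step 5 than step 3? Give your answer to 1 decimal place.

221.0px

Step 3: 19.0 × 1.765³ = 104.469px
Step 5: 19.0 × 1.765⁵ = 325.445px
Difference: 325.445 − 104.469 = 220.976px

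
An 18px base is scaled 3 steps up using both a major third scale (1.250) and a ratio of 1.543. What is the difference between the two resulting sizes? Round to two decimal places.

30.97px

Major third: 18.0 × 1.250³ = 35.1562px
At 1.543: 18.0 × 1.543³ = 66.1257px
Difference: 66.1257 − 35.1562 = 30.9695px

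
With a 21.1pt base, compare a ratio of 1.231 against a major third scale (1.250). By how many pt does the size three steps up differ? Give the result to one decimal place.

1.9pt

At 1.231: 21.1 × 1.231³ = 39.360pt
Major third: 21.1 × 1.250³ = 41.211pt
Difference: 41.211 − 39.360 = 1.851pt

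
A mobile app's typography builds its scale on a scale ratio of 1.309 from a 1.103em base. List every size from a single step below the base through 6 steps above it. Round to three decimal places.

0.843em, 1.103em, 1.444em, 1.890em, 2.474em, 3.238em, 4.239em, 5.549em

Step -1: 1.103 ÷ 1.309 = 0.843
Step 0: 1.103em
Step 1: 1.103 × 1.309 = 1.444
Step 2: 1.103 × 1.309² = 1.890
Step 3: 1.103 × 1.309³ = 2.474
Step 4: 1.103 × 1.309⁴ = 3.238
Step 5: 1.103 × 1.309⁵ = 4.239
Step 6: 1.103 × 1.309⁶ = 5.549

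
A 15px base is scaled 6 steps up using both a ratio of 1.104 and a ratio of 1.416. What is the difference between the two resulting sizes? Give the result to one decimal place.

93.8px

At 1.104: 15.0 × 1.104⁶ = 27.158px
At 1.416: 15.0 × 1.416⁶ = 120.912px
Difference: 120.912 − 27.158 = 93.754px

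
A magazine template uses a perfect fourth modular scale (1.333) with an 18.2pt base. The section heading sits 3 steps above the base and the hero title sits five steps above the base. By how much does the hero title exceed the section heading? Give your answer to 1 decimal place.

Step 3: 18.2 × 1.333³ = 43.108pt
Step 5: 18.2 × 1.333⁵ = 76.599pt
Difference: 76.599 − 43.108 = 33.491pt

33.5pt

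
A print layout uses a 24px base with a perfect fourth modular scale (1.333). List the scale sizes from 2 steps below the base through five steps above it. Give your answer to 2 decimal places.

13.51px, 18.00px, 24.00px, 31.99px, 42.65px, 56.85px, 75.78px, 101.01px

Step -2: 24.0 ÷ 1.333² = 13.51
Step -1: 24.0 ÷ 1.333 = 18.00
Step 0: 24px
Step 1: 24.0 × 1.333 = 31.99
Step 2: 24.0 × 1.333² = 42.65
Step 3: 24.0 × 1.333³ = 56.85
Step 4: 24.0 × 1.333⁴ = 75.78
Step 5: 24.0 × 1.333⁵ = 101.01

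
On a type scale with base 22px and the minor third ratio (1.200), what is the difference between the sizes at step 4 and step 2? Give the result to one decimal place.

13.9px

Step 2: 22.0 × 1.200² = 31.680px
Step 4: 22.0 × 1.200⁴ = 45.619px
Difference: 45.619 − 31.680 = 13.939px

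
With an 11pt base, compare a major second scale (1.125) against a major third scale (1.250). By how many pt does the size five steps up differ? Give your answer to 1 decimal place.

13.7pt

Major second: 11.0 × 1.125⁵ = 19.822pt
Major third: 11.0 × 1.250⁵ = 33.569pt
Difference: 33.569 − 19.822 = 13.747pt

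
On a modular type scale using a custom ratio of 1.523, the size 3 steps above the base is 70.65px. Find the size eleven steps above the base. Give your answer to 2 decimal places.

2045.09px

70.65 × 1.523⁸ = 70.65 × 28.94671 ≈ 2045.085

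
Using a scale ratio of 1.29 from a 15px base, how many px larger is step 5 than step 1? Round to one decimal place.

Step 1: 15.0 × 1.29 = 19.350px
Step 5: 15.0 × 1.29⁵ = 53.585px
Difference: 53.585 − 19.350 = 34.235px

34.2px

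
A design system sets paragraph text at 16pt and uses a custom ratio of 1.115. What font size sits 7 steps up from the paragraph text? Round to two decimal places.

16.0 × 1.115⁷ = 16.0 × 2.14252 ≈ 34.28

34.28pt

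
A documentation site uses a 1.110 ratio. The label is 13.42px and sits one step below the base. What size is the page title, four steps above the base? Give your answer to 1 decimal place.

13.42 × 1.110⁵ = 13.42 × 1.68506 ≈ 22.613

22.6px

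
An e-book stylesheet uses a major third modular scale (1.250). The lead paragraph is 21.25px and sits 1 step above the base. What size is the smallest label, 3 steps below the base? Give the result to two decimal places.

8.70px

21.25 ÷ 1.250⁴ = 21.25 ÷ 2.44141 ≈ 8.704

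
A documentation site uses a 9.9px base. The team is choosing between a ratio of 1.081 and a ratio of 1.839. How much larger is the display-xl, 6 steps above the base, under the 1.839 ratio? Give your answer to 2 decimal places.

At 1.081: 9.9 × 1.081⁶ = 15.7975px
At 1.839: 9.9 × 1.839⁶ = 382.9354px
Difference: 382.9354 − 15.7975 = 367.1379px

367.14px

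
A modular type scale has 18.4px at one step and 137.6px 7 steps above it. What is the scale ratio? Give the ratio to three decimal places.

1.333

r⁷ = 137.6 / 18.4, so r = (137.6/18.4)^(1/7).
r = 7.4783^(1/7) ≈ 1.3330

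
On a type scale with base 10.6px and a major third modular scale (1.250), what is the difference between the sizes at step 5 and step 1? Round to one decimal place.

Step 1: 10.6 × 1.250 = 13.250px
Step 5: 10.6 × 1.250⁵ = 32.349px
Difference: 32.349 − 13.250 = 19.099px

19.1px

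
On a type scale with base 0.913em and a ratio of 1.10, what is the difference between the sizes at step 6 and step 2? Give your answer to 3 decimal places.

0.513em

Step 2: 0.913 × 1.10² = 1.10473em
Step 6: 0.913 × 1.10⁶ = 1.61744em
Difference: 1.61744 − 1.10473 = 0.51271em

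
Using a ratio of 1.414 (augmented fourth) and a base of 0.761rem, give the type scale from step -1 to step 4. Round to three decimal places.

Step -1: 0.761 ÷ 1.414 = 0.538
Step 0: 0.761rem
Step 1: 0.761 × 1.414 = 1.076
Step 2: 0.761 × 1.414² = 1.522
Step 3: 0.761 × 1.414³ = 2.151
Step 4: 0.761 × 1.414⁴ = 3.042

0.538rem, 0.761rem, 1.076rem, 1.522rem, 2.151rem, 3.042rem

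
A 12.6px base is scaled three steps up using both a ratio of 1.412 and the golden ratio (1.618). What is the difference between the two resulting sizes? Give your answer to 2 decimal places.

At 1.412: 12.6 × 1.412³ = 35.4711px
Golden ratio: 12.6 × 1.618³ = 53.3711px
Difference: 53.3711 − 35.4711 = 17.9000px

17.90px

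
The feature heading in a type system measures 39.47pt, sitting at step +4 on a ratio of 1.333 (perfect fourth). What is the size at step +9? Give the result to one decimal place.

166.1pt

Moving from step +4 to step +9 is 5 steps up, so multiply by r⁵.
39.47 × 1.333⁵ = 39.47 × 4.20873 ≈ 166.118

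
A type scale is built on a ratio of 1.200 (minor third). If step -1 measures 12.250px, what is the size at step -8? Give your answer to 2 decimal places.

3.42px

12.250 ÷ 1.200⁷ = 12.250 ÷ 3.58318 ≈ 3.419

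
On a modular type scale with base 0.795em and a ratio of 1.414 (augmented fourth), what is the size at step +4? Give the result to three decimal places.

3.178em

0.795 × 1.414⁴ = 0.795 × 3.99758 ≈ 3.178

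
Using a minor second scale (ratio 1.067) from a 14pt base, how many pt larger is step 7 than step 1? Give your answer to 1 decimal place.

Step 1: 14.0 × 1.067 = 14.938pt
Step 7: 14.0 × 1.067⁷ = 22.043pt
Difference: 22.043 − 14.938 = 7.105pt

7.1pt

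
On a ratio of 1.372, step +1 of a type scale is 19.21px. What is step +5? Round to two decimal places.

19.21 × 1.372⁴ = 19.21 × 3.54337 ≈ 68.068

68.07px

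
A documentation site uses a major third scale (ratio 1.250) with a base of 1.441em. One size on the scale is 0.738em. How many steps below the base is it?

1.250ⁿ = 1.441 / 0.738 = 1.9526
n = ln(1.9526) / ln(1.250) = 0.6691 / 0.2231 ≈ 3.00

3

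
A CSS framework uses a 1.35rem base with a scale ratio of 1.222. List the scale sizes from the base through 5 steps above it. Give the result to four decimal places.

1.3500rem, 1.6497rem, 2.0159rem, 2.4635rem, 3.0104rem, 3.6787rem

Step 0: 1.35rem
Step 1: 1.35 × 1.222 = 1.6497
Step 2: 1.35 × 1.222² = 2.0159
Step 3: 1.35 × 1.222³ = 2.4635
Step 4: 1.35 × 1.222⁴ = 3.0104
Step 5: 1.35 × 1.222⁵ = 3.6787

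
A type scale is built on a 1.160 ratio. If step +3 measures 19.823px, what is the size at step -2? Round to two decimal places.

9.44px

19.823 ÷ 1.160⁵ = 19.823 ÷ 2.10034 ≈ 9.438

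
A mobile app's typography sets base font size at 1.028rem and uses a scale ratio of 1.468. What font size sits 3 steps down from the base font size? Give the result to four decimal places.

1.028 ÷ 1.468³ = 1.028 ÷ 3.16358 ≈ 0.3249

0.3249rem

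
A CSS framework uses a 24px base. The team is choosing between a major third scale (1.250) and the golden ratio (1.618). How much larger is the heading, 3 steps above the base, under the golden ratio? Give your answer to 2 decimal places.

Major third: 24.0 × 1.250³ = 46.8750px
Golden ratio: 24.0 × 1.618³ = 101.6592px
Difference: 101.6592 − 46.8750 = 54.7842px

54.78px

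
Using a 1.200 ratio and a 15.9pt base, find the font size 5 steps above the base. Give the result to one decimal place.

15.9 × 1.200⁵ = 15.9 × 2.48832 ≈ 39.56

39.6pt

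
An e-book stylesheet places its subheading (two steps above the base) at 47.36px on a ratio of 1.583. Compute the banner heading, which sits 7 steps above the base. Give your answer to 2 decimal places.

47.36 × 1.583⁵ = 47.36 × 9.94042 ≈ 470.778

470.78px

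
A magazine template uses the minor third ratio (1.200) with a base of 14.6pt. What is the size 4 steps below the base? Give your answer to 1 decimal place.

7.0pt

A modular type scale is a geometric sequence: sizeₙ = base × rⁿ.
14.6 ÷ 1.200⁴ = 14.6 ÷ 2.07360 ≈ 7.04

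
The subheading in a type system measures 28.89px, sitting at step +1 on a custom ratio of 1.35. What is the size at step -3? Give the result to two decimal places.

8.70px

28.89 ÷ 1.35⁴ = 28.89 ÷ 3.32151 ≈ 8.698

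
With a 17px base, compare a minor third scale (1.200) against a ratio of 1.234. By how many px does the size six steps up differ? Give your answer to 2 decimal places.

Minor third: 17.0 × 1.200⁶ = 50.7617px
At 1.234: 17.0 × 1.234⁶ = 60.0261px
Difference: 60.0261 − 50.7617 = 9.2644px

9.26px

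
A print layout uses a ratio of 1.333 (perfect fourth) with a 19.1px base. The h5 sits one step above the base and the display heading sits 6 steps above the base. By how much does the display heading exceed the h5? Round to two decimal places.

81.70px

Step 1: 19.1 × 1.333 = 25.4603px
Step 6: 19.1 × 1.333⁶ = 107.1554px
Difference: 107.1554 − 25.4603 = 81.6951px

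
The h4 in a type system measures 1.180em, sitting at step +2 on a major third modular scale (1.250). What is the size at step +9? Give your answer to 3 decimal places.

1.180 × 1.250⁷ = 1.180 × 4.76837 ≈ 5.627

5.627em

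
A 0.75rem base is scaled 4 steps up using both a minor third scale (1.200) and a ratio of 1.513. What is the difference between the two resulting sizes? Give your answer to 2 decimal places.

2.38rem

Minor third: 0.75 × 1.200⁴ = 1.5552rem
At 1.513: 0.75 × 1.513⁴ = 3.9302rem
Difference: 3.9302 − 1.5552 = 2.3750rem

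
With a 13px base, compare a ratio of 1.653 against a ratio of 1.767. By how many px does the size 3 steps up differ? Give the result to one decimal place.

13.0px

At 1.653: 13.0 × 1.653³ = 58.717px
At 1.767: 13.0 × 1.767³ = 71.722px
Difference: 71.722 − 58.717 = 13.005px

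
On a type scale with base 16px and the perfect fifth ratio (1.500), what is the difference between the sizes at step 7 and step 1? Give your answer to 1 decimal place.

Step 1: 16.0 × 1.500 = 24.000px
Step 7: 16.0 × 1.500⁷ = 273.375px
Difference: 273.375 − 24.000 = 249.375px

249.4px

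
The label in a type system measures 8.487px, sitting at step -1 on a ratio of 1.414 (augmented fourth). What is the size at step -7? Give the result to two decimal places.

1.06px

Moving from step -1 to step -7 is 6 steps down, so divide by r⁶.
8.487 ÷ 1.414⁶ = 8.487 ÷ 7.99275 ≈ 1.062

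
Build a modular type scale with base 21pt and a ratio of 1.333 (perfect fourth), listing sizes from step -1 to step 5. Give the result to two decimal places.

Step -1: 21.0 ÷ 1.333 = 15.75
Step 0: 21pt
Step 1: 21.0 × 1.333 = 27.99
Step 2: 21.0 × 1.333² = 37.31
Step 3: 21.0 × 1.333³ = 49.74
Step 4: 21.0 × 1.333⁴ = 66.30
Step 5: 21.0 × 1.333⁵ = 88.38

15.75pt, 21.00pt, 27.99pt, 37.31pt, 49.74pt, 66.30pt, 88.38pt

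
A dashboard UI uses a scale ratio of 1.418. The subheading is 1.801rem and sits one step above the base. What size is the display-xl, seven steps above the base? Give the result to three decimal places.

14.641rem

1.801 × 1.418⁶ = 1.801 × 8.12938 ≈ 14.641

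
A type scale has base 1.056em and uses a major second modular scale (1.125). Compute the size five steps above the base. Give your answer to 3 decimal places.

1.903em

Each step on a modular scale multiplies by the ratio, so the size n steps from the base is base × ratioⁿ.
1.056 × 1.125⁵ = 1.056 × 1.80203 ≈ 1.903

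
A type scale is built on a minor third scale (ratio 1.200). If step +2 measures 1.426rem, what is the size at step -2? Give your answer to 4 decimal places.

0.6877rem

1.426 ÷ 1.200⁴ = 1.426 ÷ 2.07360 ≈ 0.6877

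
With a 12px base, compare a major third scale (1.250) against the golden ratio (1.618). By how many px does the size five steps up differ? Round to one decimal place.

96.4px

Major third: 12.0 × 1.250⁵ = 36.621px
Golden ratio: 12.0 × 1.618⁵ = 133.068px
Difference: 133.068 − 36.621 = 96.447px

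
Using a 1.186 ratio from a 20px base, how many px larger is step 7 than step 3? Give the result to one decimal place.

32.6px

Step 3: 20.0 × 1.186³ = 33.364px
Step 7: 20.0 × 1.186⁷ = 66.012px
Difference: 66.012 − 33.364 = 32.648px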